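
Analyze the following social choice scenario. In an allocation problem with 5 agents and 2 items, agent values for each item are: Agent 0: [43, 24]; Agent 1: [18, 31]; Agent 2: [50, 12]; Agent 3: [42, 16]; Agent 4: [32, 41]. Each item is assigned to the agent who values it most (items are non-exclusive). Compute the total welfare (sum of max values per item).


Step 1: For each item, find the maximum value among all agents.
Step 2: Item 0 -> Agent 2 (value 50)
Step 3: Item 1 -> Agent 4 (value 41)
Step 4: Total welfare = 50 + 41 = 91

91


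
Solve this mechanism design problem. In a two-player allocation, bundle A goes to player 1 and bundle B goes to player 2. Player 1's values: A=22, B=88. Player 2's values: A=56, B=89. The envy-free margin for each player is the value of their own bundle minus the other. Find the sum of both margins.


Step 1: Player 1's margin = v1(A) - v1(B) = 22 - 88 = -66
Step 2: Player 2's margin = v2(B) - v2(A) = 89 - 56 = 33
Step 3: Total margin = -66 + 33 = -33

-33


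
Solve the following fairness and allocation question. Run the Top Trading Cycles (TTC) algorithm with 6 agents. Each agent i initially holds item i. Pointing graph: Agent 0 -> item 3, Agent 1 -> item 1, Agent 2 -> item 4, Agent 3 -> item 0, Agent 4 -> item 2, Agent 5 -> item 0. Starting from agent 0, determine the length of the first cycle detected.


Step 1: Trace the pointer graph from agent 0: 0 -> 3 -> 0
Step 2: A cycle is detected when we revisit agent 0
Step 3: The cycle is: 0 -> 3 -> 0
Step 4: Cycle length = 2

2


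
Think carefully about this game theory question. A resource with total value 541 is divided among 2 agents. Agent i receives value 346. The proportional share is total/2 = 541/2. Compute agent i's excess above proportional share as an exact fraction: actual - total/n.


Step 1: Proportional share = 541/2
Step 2: Agent's actual allocation = 346
Step 3: Excess = 346 - 541/2 = 151/2

151/2


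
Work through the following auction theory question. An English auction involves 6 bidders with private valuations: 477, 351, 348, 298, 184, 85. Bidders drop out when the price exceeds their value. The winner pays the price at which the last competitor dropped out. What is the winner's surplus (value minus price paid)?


Step 1: Identify the highest value: 477
Step 2: Identify the second-highest value: 351
Step 3: The final price = second-highest value = 351
Step 4: Surplus = 477 - 351 = 126

126


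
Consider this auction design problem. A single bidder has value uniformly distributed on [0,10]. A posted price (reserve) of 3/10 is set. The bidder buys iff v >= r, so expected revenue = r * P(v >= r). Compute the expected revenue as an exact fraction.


Step 1: Posted price r = 3/10, value support [0,10]
Step 2: P(v >= r) = (10 - 3/10)/10 = 97/100
Step 3: Expected revenue = r * P(v >= r) = 3/10 * 97/100
Step 4: Revenue = 291/1000

291/1000


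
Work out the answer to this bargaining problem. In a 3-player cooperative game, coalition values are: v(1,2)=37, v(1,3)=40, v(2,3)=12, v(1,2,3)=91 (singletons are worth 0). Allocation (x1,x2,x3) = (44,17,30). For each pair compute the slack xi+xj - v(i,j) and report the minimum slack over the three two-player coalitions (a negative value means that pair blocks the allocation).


Step 1: Slack for coalition (1,2): x1+x2 - v12 = 61 - 37 = 24
Step 2: Slack for coalition (1,3): x1+x3 - v13 = 74 - 40 = 34
Step 3: Slack for coalition (2,3): x2+x3 - v23 = 47 - 12 = 35
Step 4: Minimum slack = min(24, 34, 35) = 24, attained by (1,2); no pair can gain by deviating, so the allocation is in the core

24


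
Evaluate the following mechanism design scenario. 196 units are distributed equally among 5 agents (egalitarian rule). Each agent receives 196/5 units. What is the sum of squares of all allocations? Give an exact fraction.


Step 1: Each agent's share = 196/5
Step 2: Square of each share = (196/5)^2 = 38416/25
Step 3: Sum of squares = 5 * 38416/25 = 38416/5

38416/5


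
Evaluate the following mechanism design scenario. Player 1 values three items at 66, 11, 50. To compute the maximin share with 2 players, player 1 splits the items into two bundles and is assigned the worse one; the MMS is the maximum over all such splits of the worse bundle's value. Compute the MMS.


Step 1: Item values = 66, 11, 50
Step 2: Enumerate all 2-bundle partitions and take the smaller bundle:
  Partition 1: {66} vs {11,50} -> bundles 66, 61; min = 61
  Partition 2: {11} vs {66,50} -> bundles 11, 116; min = 11
  Partition 3: {50} vs {66,11} -> bundles 50, 77; min = 50
Step 3: MMS = max(61, 11, 50) = 61

61


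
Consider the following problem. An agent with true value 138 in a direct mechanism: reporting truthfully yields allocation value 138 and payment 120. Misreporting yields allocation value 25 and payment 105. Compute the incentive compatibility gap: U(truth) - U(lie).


Step 1: U(truth) = value - payment = 138 - 120 = 18
Step 2: U(lie) = allocation - payment = 25 - 105 = -80
Step 3: IC gap = 18 - (-80) = 98

98


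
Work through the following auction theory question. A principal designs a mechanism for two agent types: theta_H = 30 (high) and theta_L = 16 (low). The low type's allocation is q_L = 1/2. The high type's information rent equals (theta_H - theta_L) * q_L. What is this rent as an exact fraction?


Step 1: theta_H - theta_L = 30 - 16 = 14
Step 2: Information rent = (theta_H - theta_L) * q_L
Step 3: = 14 * 1/2
Step 4: = 7

7


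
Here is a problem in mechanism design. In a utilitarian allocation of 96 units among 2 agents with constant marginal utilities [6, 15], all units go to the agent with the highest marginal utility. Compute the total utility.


Step 1: The marginal utilities are [6, 15]
Step 2: The highest marginal utility is 15
Step 3: All 96 units go to that agent
Step 4: Total utility = 15 * 96 = 1440

1440


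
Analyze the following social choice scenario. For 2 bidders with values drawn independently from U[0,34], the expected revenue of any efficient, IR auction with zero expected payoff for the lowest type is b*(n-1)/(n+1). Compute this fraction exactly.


Step 1: By Revenue Equivalence, expected revenue = b*(n-1)/(n+1)
Step 2: Substituting n = 2, b = 34
Step 3: Revenue = 34*(2-1)/(2+1) = 34*1/3
Step 4: Revenue = 34/3

34/3


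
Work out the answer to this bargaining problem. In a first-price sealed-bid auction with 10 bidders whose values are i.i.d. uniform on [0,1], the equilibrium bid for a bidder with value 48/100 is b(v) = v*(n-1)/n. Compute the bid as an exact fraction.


Step 1: The symmetric BNE bidding function is b(v) = v * (n-1) / n
Step 2: Substitute v = 12/25 and n = 10
Step 3: b = 12/25 * 9/10
Step 4: b = 54/125

54/125


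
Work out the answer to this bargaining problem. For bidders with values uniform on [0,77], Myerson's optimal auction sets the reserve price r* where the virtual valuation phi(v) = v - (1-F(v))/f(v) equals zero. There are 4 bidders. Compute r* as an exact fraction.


Step 1: For U[0,77], F(v) = v/77 and f(v) = 1/77
Step 2: phi(v) = v - (1 - v/77)/(1/77) = v - (77 - v) = 2v - 77
Step 3: Set phi(r*) = 0: 2r* - 77 = 0
Step 4: r* = 77/2 (the number of bidders n = 4 does not enter)

77/2


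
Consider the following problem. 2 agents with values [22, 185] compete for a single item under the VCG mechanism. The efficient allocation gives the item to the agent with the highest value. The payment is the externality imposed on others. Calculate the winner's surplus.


Step 1: The winner is the agent with the highest value: agent 1 with value 185
Step 2: Values of other agents: [22]
Step 3: VCG payment = max of others' values = 22
Step 4: Surplus = 185 - 22 = 163

163


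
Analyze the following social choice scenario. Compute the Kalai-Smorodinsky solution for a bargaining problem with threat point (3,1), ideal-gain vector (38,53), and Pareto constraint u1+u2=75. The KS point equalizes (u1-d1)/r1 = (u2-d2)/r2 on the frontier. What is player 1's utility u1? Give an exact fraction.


Step 1: At the KS point, (u1-d1)/r1 = (u2-d2)/r2 = t and u1+u2 = 75
Step 2: u1 = d1 + r1*t and u2 = d2 + r2*t, so (d1 + r1*t) + (d2 + r2*t) = 75
Step 3: t = (75 - 3 - 1)/(38 + 53) = 71/91
Step 4: u1 = d1 + r1*t = 3 + 38 * 71/91 = 2971/91
Step 5: (Check: u2 = d2 + r2*t = 3854/91; u1+u2 = 2971/91 + 3854/91 = 75, on the frontier.)

2971/91


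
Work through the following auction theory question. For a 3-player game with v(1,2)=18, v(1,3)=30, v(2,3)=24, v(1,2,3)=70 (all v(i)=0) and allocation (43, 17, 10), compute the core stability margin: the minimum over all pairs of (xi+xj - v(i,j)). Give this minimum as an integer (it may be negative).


Step 1: Slack for coalition (1,2): x1+x2 - v12 = 60 - 18 = 42
Step 2: Slack for coalition (1,3): x1+x3 - v13 = 53 - 30 = 23
Step 3: Slack for coalition (2,3): x2+x3 - v23 = 27 - 24 = 3
Step 4: Minimum slack = min(42, 23, 3) = 3, attained by (2,3); no pair can gain by deviating, so the allocation is in the core

3


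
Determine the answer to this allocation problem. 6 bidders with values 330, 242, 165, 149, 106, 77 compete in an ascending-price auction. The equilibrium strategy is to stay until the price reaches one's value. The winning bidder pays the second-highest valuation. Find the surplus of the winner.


Step 1: Identify the highest value: 330
Step 2: Identify the second-highest value: 242
Step 3: The final price = second-highest value = 242
Step 4: Surplus = 330 - 242 = 88

88


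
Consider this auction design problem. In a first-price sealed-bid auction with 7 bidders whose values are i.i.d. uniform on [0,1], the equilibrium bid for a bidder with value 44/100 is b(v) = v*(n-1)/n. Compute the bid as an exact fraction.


Step 1: The symmetric BNE bidding function is b(v) = v * (n-1) / n
Step 2: Substitute v = 11/25 and n = 7
Step 3: b = 11/25 * 6/7
Step 4: b = 66/175

66/175


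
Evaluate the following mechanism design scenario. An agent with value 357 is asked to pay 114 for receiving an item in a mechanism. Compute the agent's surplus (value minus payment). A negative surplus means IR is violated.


Step 1: Surplus = value - payment = 357 - 114 = 243
Step 2: IR is satisfied (surplus >= 0)

243


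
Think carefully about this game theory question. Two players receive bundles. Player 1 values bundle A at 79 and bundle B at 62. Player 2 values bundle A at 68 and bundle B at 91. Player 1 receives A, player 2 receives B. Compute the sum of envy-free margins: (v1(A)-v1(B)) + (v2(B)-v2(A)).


Step 1: Player 1's margin = v1(A) - v1(B) = 79 - 62 = 17
Step 2: Player 2's margin = v2(B) - v2(A) = 91 - 68 = 23
Step 3: Total margin = 17 + 23 = 40

40


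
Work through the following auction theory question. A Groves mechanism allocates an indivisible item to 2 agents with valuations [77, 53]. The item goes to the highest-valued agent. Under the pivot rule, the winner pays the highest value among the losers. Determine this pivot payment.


Step 1: The efficient winner is agent 0 with value 77
Step 2: Other agents' values: [53]
Step 3: Pivot payment = max(others) = 53
Step 4: The winner pays 53

53


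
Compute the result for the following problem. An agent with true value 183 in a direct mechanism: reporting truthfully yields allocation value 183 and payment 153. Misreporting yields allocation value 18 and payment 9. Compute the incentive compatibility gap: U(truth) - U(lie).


Step 1: U(truth) = value - payment = 183 - 153 = 30
Step 2: U(lie) = allocation - payment = 18 - 9 = 9
Step 3: IC gap = 30 - 9 = 21

21


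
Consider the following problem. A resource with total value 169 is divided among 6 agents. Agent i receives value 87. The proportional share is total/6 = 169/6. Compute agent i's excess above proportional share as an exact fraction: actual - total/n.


Step 1: Proportional share = 169/6
Step 2: Agent's actual allocation = 87
Step 3: Excess = 87 - 169/6 = 353/6

353/6


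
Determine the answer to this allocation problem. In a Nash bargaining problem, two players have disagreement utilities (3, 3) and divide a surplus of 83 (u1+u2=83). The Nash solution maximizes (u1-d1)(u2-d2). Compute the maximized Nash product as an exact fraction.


Step 1: The Nash solution splits surplus symmetrically above the disagreement point
Step 2: u1 = (total + d1 - d2)/2 = (83 + 3 - 3)/2 = 83/2
Step 3: u2 = (total - d1 + d2)/2 = (83 - 3 + 3)/2 = 83/2
Step 4: Nash product = (83/2 - 3) * (83/2 - 3)
Step 5: = 77/2 * 77/2 = 5929/4

5929/4


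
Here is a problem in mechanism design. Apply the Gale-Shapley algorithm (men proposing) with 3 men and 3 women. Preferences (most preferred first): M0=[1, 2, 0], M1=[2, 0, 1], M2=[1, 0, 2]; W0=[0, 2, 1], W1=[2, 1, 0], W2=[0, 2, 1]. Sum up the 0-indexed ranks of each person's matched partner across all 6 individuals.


Step 1: Run Gale-Shapley (men propose, women hold best offer):
  M0 proposes to W1; she accepts
  M1 proposes to W2; she accepts
  M2 proposes to W1; she switches from M0
  M0 proposes to W2; she switches from M1
  M1 proposes to W0; she accepts
Step 2: Final matching: W0-M1, W1-M2, W2-M0
Step 3: 0-indexed ranks (man's rank of his match, then woman's): 1 + 2 + 0 + 0 + 1 + 0
Step 4: Total rank sum = 4

4


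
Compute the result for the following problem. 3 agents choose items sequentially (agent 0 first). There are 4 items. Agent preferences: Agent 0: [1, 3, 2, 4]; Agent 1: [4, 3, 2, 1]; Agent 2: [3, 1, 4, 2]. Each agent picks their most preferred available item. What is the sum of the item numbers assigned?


Step 1: Agent 0 picks item 1
Step 2: Agent 1 picks item 4
Step 3: Agent 2 picks item 3
Step 4: Sum = 1 + 4 + 3 = 8

8


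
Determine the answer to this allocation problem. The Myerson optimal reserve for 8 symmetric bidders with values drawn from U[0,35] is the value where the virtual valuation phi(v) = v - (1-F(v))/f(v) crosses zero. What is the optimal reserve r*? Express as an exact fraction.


Step 1: For U[0,35], F(v) = v/35 and f(v) = 1/35
Step 2: phi(v) = v - (1 - v/35)/(1/35) = v - (35 - v) = 2v - 35
Step 3: Set phi(r*) = 0: 2r* - 35 = 0
Step 4: r* = 35/2 (the number of bidders n = 8 does not enter)

35/2


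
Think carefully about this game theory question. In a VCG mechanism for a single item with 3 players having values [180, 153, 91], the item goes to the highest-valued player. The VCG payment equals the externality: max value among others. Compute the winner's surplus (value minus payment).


Step 1: The winner is the agent with the highest value: agent 0 with value 180
Step 2: Values of other agents: [153, 91]
Step 3: VCG payment = max of others' values = 153
Step 4: Surplus = 180 - 153 = 27

27


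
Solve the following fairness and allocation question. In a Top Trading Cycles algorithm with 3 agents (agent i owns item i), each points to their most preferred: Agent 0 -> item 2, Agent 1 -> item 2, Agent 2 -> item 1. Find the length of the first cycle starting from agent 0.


Step 1: Trace the pointer graph from agent 0: 0 -> 2 -> 1 -> 2
Step 2: A cycle is detected when we revisit agent 2
Step 3: The cycle is: 2 -> 1 -> 2
Step 4: Cycle length = 2

2


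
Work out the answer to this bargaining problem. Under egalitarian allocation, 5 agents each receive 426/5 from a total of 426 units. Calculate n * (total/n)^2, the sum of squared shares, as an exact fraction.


Step 1: Each agent's share = 426/5
Step 2: Square of each share = (426/5)^2 = 181476/25
Step 3: Sum of squares = 5 * 181476/25 = 181476/5

181476/5


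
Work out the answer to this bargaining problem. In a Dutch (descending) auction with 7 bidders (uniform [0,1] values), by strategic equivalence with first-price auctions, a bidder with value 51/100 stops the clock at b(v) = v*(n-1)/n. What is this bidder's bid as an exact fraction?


Step 1: Dutch auctions are strategically equivalent to first-price auctions
Step 2: The equilibrium bid is b(v) = v*(n-1)/n
Step 3: b = 51/100 * 6/7
Step 4: b = 153/350

153/350


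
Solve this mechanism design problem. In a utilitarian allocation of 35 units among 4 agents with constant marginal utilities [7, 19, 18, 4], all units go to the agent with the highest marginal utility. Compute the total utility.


Step 1: The marginal utilities are [7, 19, 18, 4]
Step 2: The highest marginal utility is 19
Step 3: All 35 units go to that agent
Step 4: Total utility = 19 * 35 = 665

665


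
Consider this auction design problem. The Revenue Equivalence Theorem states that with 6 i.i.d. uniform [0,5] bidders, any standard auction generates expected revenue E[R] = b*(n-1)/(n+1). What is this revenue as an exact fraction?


Step 1: By Revenue Equivalence, expected revenue = b*(n-1)/(n+1)
Step 2: Substituting n = 6, b = 5
Step 3: Revenue = 5*(6-1)/(6+1) = 5*5/7
Step 4: Revenue = 25/7

25/7


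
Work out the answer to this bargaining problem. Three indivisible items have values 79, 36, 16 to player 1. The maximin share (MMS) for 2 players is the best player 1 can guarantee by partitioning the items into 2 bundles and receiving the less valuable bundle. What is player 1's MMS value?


Step 1: Item values = 79, 36, 16
Step 2: Enumerate all 2-bundle partitions and take the smaller bundle:
  Partition 1: {79} vs {36,16} -> bundles 79, 52; min = 52
  Partition 2: {36} vs {79,16} -> bundles 36, 95; min = 36
  Partition 3: {16} vs {79,36} -> bundles 16, 115; min = 16
Step 3: MMS = max(52, 36, 16) = 52

52


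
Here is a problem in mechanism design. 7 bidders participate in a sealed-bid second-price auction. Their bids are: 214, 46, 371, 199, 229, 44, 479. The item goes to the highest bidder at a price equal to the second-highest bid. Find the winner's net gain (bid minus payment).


Step 1: Sort bids in descending order: 479, 371, 229, 214, 199, 46, 44
Step 2: The winning bid is the highest: 479
Step 3: The payment equals the second-highest bid: 371
Step 4: Surplus = winner's bid - payment = 479 - 371 = 108

108


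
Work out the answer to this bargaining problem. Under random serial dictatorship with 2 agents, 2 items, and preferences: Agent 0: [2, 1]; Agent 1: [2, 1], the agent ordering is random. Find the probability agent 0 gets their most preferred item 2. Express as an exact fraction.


Step 1: Agent 0 wants item 2
Step 2: There are 2 possible orderings of agents
Step 3: In 1 orderings, agent 0 gets item 2
Step 4: Probability = 1/2

1/2


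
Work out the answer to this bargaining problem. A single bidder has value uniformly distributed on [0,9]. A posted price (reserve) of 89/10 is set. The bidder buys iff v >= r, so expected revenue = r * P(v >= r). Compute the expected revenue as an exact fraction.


Step 1: Posted price r = 89/10, value support [0,9]
Step 2: P(v >= r) = (9 - 89/10)/9 = 1/90
Step 3: Expected revenue = r * P(v >= r) = 89/10 * 1/90
Step 4: Revenue = 89/900

89/900


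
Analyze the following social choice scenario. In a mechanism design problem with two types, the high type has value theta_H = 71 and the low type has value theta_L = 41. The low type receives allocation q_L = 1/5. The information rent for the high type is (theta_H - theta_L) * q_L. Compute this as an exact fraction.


Step 1: theta_H - theta_L = 71 - 41 = 30
Step 2: Information rent = (theta_H - theta_L) * q_L
Step 3: = 30 * 1/5
Step 4: = 6

6


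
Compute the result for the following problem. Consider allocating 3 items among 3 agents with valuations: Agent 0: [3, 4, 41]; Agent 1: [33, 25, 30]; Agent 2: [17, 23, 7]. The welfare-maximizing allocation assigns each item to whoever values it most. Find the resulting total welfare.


Step 1: For each item, find the maximum value among all agents.
Step 2: Item 0 -> Agent 1 (value 33)
Step 3: Item 1 -> Agent 1 (value 25)
Step 4: Item 2 -> Agent 0 (value 41)
Step 5: Total welfare = 33 + 25 + 41 = 99

99


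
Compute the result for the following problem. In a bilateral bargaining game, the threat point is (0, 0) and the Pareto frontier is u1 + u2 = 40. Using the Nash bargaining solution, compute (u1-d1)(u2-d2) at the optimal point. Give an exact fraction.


Step 1: The Nash solution splits surplus symmetrically above the disagreement point
Step 2: u1 = (total + d1 - d2)/2 = (40 + 0 - 0)/2 = 20
Step 3: u2 = (total - d1 + d2)/2 = (40 - 0 + 0)/2 = 20
Step 4: Nash product = (20 - 0) * (20 - 0)
Step 5: = 20 * 20 = 400

400


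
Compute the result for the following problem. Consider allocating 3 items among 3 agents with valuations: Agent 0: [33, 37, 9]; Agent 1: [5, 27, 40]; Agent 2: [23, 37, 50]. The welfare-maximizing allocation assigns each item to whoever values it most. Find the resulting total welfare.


Step 1: For each item, find the maximum value among all agents.
Step 2: Item 0 -> Agent 0 (value 33)
Step 3: Item 1 -> Agent 0 (value 37)
Step 4: Item 2 -> Agent 2 (value 50)
Step 5: Total welfare = 33 + 37 + 50 = 120

120


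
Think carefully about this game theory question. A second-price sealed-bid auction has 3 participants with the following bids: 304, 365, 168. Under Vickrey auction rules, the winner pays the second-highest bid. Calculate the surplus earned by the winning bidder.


Step 1: Sort bids in descending order: 365, 304, 168
Step 2: The winning bid is the highest: 365
Step 3: The payment equals the second-highest bid: 304
Step 4: Surplus = winner's bid - payment = 365 - 304 = 61

61


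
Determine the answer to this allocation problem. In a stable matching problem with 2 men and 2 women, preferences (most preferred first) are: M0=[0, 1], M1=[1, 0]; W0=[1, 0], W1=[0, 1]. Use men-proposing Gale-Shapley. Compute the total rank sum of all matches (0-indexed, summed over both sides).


Step 1: Run Gale-Shapley (men propose, women hold best offer):
  M0 proposes to W0; she accepts
  M1 proposes to W1; she accepts
Step 2: Final matching: W0-M0, W1-M1
Step 3: 0-indexed ranks (man's rank of his match, then woman's): 0 + 1 + 0 + 1
Step 4: Total rank sum = 2

2


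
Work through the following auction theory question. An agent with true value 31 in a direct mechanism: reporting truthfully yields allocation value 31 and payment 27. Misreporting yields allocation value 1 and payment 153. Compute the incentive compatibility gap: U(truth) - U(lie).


Step 1: U(truth) = value - payment = 31 - 27 = 4
Step 2: U(lie) = allocation - payment = 1 - 153 = -152
Step 3: IC gap = 4 - (-152) = 156

156


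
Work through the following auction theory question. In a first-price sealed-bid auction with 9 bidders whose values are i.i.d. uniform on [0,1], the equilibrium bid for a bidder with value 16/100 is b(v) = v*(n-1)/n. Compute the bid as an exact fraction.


Step 1: The symmetric BNE bidding function is b(v) = v * (n-1) / n
Step 2: Substitute v = 4/25 and n = 9
Step 3: b = 4/25 * 8/9
Step 4: b = 32/225

32/225


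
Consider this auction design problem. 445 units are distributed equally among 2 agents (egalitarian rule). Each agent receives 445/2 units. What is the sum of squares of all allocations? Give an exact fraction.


Step 1: Each agent's share = 445/2
Step 2: Square of each share = (445/2)^2 = 198025/4
Step 3: Sum of squares = 2 * 198025/4 = 198025/2

198025/2


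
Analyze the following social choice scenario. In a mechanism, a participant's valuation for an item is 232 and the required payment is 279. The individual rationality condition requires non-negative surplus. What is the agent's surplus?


Step 1: Surplus = value - payment = 232 - 279 = -47
Step 2: IR is violated (surplus < 0)

-47


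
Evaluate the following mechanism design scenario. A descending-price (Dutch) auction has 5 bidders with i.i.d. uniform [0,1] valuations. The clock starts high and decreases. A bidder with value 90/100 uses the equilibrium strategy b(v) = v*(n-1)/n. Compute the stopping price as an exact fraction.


Step 1: Dutch auctions are strategically equivalent to first-price auctions
Step 2: The equilibrium bid is b(v) = v*(n-1)/n
Step 3: b = 9/10 * 4/5
Step 4: b = 18/25

18/25


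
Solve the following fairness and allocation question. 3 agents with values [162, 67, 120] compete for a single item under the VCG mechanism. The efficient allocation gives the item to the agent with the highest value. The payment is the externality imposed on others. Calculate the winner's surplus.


Step 1: The winner is the agent with the highest value: agent 0 with value 162
Step 2: Values of other agents: [67, 120]
Step 3: VCG payment = max of others' values = 120
Step 4: Surplus = 162 - 120 = 42

42


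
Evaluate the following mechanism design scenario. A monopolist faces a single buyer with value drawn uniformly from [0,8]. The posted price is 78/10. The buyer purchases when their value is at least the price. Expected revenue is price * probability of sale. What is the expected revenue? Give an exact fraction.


Step 1: Posted price r = 39/5, value support [0,8]
Step 2: P(v >= r) = (8 - 39/5)/8 = 1/40
Step 3: Expected revenue = r * P(v >= r) = 39/5 * 1/40
Step 4: Revenue = 39/200

39/200


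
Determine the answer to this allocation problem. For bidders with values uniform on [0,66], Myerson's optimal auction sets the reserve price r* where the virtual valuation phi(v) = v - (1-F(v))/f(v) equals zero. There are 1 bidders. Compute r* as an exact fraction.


Step 1: For U[0,66], F(v) = v/66 and f(v) = 1/66
Step 2: phi(v) = v - (1 - v/66)/(1/66) = v - (66 - v) = 2v - 66
Step 3: Set phi(r*) = 0: 2r* - 66 = 0
Step 4: r* = 66/2 = 33 (the number of bidders n = 1 does not enter)

33


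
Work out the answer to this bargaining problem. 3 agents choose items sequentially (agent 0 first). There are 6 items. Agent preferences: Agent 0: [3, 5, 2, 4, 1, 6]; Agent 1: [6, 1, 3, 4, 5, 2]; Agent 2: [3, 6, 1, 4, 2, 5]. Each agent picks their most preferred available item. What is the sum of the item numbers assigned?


Step 1: Agent 0 picks item 3
Step 2: Agent 1 picks item 6
Step 3: Agent 2 picks item 1
Step 4: Sum = 3 + 6 + 1 = 10

10


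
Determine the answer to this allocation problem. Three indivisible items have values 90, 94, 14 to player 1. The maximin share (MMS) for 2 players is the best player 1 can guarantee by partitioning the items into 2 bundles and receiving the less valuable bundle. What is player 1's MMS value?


Step 1: Item values = 90, 94, 14
Step 2: Enumerate all 2-bundle partitions and take the smaller bundle:
  Partition 1: {90} vs {94,14} -> bundles 90, 108; min = 90
  Partition 2: {94} vs {90,14} -> bundles 94, 104; min = 94
  Partition 3: {14} vs {90,94} -> bundles 14, 184; min = 14
Step 3: MMS = max(90, 94, 14) = 94

94


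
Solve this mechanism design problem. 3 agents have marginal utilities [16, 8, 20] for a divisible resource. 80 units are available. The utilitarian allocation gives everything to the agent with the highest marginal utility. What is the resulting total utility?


Step 1: The marginal utilities are [16, 8, 20]
Step 2: The highest marginal utility is 20
Step 3: All 80 units go to that agent
Step 4: Total utility = 20 * 80 = 1600

1600


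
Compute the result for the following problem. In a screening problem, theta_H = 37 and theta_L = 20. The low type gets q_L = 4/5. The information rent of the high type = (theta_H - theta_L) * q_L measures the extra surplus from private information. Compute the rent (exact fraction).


Step 1: theta_H - theta_L = 37 - 20 = 17
Step 2: Information rent = (theta_H - theta_L) * q_L
Step 3: = 17 * 4/5
Step 4: = 68/5

68/5


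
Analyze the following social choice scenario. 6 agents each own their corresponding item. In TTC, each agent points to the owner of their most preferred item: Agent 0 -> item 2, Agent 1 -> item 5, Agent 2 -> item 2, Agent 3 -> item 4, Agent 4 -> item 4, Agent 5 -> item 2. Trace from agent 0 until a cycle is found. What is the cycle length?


Step 1: Trace the pointer graph from agent 0: 0 -> 2 -> 2
Step 2: A cycle is detected when we revisit agent 2
Step 3: The cycle is: 2 -> 2
Step 4: Cycle length = 1

1


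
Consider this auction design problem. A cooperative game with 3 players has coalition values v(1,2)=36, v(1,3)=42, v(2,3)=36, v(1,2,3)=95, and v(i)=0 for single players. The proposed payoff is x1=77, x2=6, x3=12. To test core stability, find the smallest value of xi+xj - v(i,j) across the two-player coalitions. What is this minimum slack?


Step 1: Slack for coalition (1,2): x1+x2 - v12 = 83 - 36 = 47
Step 2: Slack for coalition (1,3): x1+x3 - v13 = 89 - 42 = 47
Step 3: Slack for coalition (2,3): x2+x3 - v23 = 18 - 36 = -18
Step 4: Minimum slack = min(47, 47, -18) = -18, attained by (2,3); coalition (2,3) can block (slack < 0), so the allocation is not in the core

-18


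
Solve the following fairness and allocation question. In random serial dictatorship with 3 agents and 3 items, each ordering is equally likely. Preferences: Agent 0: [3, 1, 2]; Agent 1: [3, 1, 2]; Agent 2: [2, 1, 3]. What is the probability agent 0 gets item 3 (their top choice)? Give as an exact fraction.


Step 1: Agent 0 wants item 3
Step 2: There are 6 possible orderings of agents
Step 3: In 3 orderings, agent 0 gets item 3
Step 4: Probability = 3/6 = 1/2

1/2


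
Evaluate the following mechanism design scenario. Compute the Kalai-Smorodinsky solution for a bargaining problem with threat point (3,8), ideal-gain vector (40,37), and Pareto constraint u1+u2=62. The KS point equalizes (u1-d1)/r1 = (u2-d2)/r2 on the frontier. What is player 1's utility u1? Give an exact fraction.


Step 1: At the KS point, (u1-d1)/r1 = (u2-d2)/r2 = t and u1+u2 = 62
Step 2: u1 = d1 + r1*t and u2 = d2 + r2*t, so (d1 + r1*t) + (d2 + r2*t) = 62
Step 3: t = (62 - 3 - 8)/(40 + 37) = 51/77
Step 4: u1 = d1 + r1*t = 3 + 40 * 51/77 = 2271/77
Step 5: (Check: u2 = d2 + r2*t = 2503/77; u1+u2 = 2271/77 + 2503/77 = 62, on the frontier.)

2271/77


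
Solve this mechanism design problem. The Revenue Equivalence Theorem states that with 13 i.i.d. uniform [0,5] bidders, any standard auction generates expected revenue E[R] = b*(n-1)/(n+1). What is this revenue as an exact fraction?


Step 1: By Revenue Equivalence, expected revenue = b*(n-1)/(n+1)
Step 2: Substituting n = 13, b = 5
Step 3: Revenue = 5*(13-1)/(13+1) = 5*12/14
Step 4: Revenue = 60/14 = 30/7

30/7


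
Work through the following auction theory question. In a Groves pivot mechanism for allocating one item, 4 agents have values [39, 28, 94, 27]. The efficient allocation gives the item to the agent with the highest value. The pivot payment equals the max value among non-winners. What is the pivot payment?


Step 1: The efficient winner is agent 2 with value 94
Step 2: Other agents' values: [39, 28, 27]
Step 3: Pivot payment = max(others) = 39
Step 4: The winner pays 39

39


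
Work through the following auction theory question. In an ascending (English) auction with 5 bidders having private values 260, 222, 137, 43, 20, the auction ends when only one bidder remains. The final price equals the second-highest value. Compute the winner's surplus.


Step 1: Identify the highest value: 260
Step 2: Identify the second-highest value: 222
Step 3: The final price = second-highest value = 222
Step 4: Surplus = 260 - 222 = 38

38


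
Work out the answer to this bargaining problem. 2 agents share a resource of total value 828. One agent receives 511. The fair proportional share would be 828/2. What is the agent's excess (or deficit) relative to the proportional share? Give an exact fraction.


Step 1: Proportional share = 828/2 = 414
Step 2: Agent's actual allocation = 511
Step 3: Excess = 511 - 414 = 97

97


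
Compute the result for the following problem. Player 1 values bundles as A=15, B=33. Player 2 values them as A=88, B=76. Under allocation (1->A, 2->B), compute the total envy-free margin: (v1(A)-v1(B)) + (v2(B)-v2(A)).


Step 1: Player 1's margin = v1(A) - v1(B) = 15 - 33 = -18
Step 2: Player 2's margin = v2(B) - v2(A) = 76 - 88 = -12
Step 3: Total margin = -18 + -12 = -30

-30


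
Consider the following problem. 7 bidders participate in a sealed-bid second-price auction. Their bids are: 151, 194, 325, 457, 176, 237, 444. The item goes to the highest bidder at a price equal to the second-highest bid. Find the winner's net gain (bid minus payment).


Step 1: Sort bids in descending order: 457, 444, 325, 237, 194, 176, 151
Step 2: The winning bid is the highest: 457
Step 3: The payment equals the second-highest bid: 444
Step 4: Surplus = winner's bid - payment = 457 - 444 = 13

13


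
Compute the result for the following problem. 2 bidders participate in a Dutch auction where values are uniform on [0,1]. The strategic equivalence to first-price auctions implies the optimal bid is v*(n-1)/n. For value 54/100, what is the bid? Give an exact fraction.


Step 1: Dutch auctions are strategically equivalent to first-price auctions
Step 2: The equilibrium bid is b(v) = v*(n-1)/n
Step 3: b = 27/50 * 1/2
Step 4: b = 27/100

27/100


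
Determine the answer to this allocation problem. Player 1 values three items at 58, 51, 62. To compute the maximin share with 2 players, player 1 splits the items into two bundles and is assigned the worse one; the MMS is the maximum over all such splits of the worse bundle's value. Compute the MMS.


Step 1: Item values = 58, 51, 62
Step 2: Enumerate all 2-bundle partitions and take the smaller bundle:
  Partition 1: {58} vs {51,62} -> bundles 58, 113; min = 58
  Partition 2: {51} vs {58,62} -> bundles 51, 120; min = 51
  Partition 3: {62} vs {58,51} -> bundles 62, 109; min = 62
Step 3: MMS = max(58, 51, 62) = 62

62


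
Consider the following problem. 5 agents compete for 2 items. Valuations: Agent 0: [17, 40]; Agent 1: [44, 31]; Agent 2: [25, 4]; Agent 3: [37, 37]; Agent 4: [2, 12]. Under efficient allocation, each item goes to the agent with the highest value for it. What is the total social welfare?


Step 1: For each item, find the maximum value among all agents.
Step 2: Item 0 -> Agent 1 (value 44)
Step 3: Item 1 -> Agent 0 (value 40)
Step 4: Total welfare = 44 + 40 = 84

84


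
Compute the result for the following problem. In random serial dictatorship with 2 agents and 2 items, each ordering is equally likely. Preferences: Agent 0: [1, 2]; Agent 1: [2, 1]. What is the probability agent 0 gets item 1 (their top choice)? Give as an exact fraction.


Step 1: Agent 0 wants item 1
Step 2: There are 2 possible orderings of agents
Step 3: In 2 orderings, agent 0 gets item 1
Step 4: Probability = 2/2 = 1

1


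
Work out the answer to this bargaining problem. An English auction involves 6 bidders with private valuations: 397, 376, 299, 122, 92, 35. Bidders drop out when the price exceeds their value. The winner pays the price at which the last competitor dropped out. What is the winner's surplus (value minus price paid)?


Step 1: Identify the highest value: 397
Step 2: Identify the second-highest value: 376
Step 3: The final price = second-highest value = 376
Step 4: Surplus = 397 - 376 = 21

21


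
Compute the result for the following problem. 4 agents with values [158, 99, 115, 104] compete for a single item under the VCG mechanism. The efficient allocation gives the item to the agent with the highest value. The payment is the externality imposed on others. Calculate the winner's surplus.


Step 1: The winner is the agent with the highest value: agent 0 with value 158
Step 2: Values of other agents: [99, 115, 104]
Step 3: VCG payment = max of others' values = 115
Step 4: Surplus = 158 - 115 = 43

43


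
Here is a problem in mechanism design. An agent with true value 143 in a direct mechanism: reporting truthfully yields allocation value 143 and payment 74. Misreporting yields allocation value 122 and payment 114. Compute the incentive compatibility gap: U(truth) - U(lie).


Step 1: U(truth) = value - payment = 143 - 74 = 69
Step 2: U(lie) = allocation - payment = 122 - 114 = 8
Step 3: IC gap = 69 - 8 = 61

61


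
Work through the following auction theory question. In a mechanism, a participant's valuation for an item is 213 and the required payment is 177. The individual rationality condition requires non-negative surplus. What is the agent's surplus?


Step 1: Surplus = value - payment = 213 - 177 = 36
Step 2: IR is satisfied (surplus >= 0)

36


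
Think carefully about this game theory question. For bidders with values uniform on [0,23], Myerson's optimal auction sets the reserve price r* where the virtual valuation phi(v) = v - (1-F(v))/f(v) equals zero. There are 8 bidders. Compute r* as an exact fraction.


Step 1: For U[0,23], F(v) = v/23 and f(v) = 1/23
Step 2: phi(v) = v - (1 - v/23)/(1/23) = v - (23 - v) = 2v - 23
Step 3: Set phi(r*) = 0: 2r* - 23 = 0
Step 4: r* = 23/2 (the number of bidders n = 8 does not enter)

23/2


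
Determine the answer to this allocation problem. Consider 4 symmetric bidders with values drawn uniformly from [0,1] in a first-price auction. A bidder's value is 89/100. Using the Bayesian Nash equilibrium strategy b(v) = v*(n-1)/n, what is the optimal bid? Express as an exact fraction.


Step 1: The symmetric BNE bidding function is b(v) = v * (n-1) / n
Step 2: Substitute v = 89/100 and n = 4
Step 3: b = 89/100 * 3/4
Step 4: b = 267/400

267/400


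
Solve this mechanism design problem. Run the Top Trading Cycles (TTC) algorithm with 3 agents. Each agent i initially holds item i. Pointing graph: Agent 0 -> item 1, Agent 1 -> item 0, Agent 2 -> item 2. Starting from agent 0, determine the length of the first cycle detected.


Step 1: Trace the pointer graph from agent 0: 0 -> 1 -> 0
Step 2: A cycle is detected when we revisit agent 0
Step 3: The cycle is: 0 -> 1 -> 0
Step 4: Cycle length = 2

2


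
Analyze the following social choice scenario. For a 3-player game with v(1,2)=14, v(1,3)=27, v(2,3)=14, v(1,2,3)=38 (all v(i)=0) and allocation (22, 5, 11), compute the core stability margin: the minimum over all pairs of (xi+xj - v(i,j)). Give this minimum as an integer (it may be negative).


Step 1: Slack for coalition (1,2): x1+x2 - v12 = 27 - 14 = 13
Step 2: Slack for coalition (1,3): x1+x3 - v13 = 33 - 27 = 6
Step 3: Slack for coalition (2,3): x2+x3 - v23 = 16 - 14 = 2
Step 4: Minimum slack = min(13, 6, 2) = 2, attained by (2,3); no pair can gain by deviating, so the allocation is in the core

2


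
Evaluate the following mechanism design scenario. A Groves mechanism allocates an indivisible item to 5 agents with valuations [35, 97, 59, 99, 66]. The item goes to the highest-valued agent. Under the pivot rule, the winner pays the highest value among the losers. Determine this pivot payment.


Step 1: The efficient winner is agent 3 with value 99
Step 2: Other agents' values: [35, 97, 59, 66]
Step 3: Pivot payment = max(others) = 97
Step 4: The winner pays 97

97


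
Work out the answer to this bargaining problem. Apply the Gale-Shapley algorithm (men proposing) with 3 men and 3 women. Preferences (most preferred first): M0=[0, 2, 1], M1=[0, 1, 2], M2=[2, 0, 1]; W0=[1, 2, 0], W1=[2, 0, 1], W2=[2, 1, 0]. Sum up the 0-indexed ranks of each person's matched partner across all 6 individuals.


Step 1: Run Gale-Shapley (men propose, women hold best offer):
  M0 proposes to W0; she accepts
  M1 proposes to W0; she switches from M0
  M2 proposes to W2; she accepts
  M0 proposes to W2; rejected
  M0 proposes to W1; she accepts
Step 2: Final matching: W0-M1, W1-M0, W2-M2
Step 3: 0-indexed ranks (man's rank of his match, then woman's): 0 + 0 + 2 + 1 + 0 + 0
Step 4: Total rank sum = 3

3


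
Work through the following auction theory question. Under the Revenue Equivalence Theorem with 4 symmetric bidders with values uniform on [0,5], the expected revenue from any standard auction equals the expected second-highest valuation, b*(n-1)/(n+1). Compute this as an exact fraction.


Step 1: By Revenue Equivalence, expected revenue = b*(n-1)/(n+1)
Step 2: Substituting n = 4, b = 5
Step 3: Revenue = 5*(4-1)/(4+1) = 5*3/5
Step 4: Revenue = 15/5 = 3

3


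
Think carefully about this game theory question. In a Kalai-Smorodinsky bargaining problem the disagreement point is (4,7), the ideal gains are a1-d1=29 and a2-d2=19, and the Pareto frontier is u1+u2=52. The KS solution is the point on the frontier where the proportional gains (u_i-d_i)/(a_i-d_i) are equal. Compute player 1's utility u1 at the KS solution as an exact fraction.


Step 1: At the KS point, (u1-d1)/r1 = (u2-d2)/r2 = t and u1+u2 = 52
Step 2: u1 = d1 + r1*t and u2 = d2 + r2*t, so (d1 + r1*t) + (d2 + r2*t) = 52
Step 3: t = (52 - 4 - 7)/(29 + 19) = 41/48
Step 4: u1 = d1 + r1*t = 4 + 29 * 41/48 = 1381/48
Step 5: (Check: u2 = d2 + r2*t = 1115/48; u1+u2 = 1381/48 + 1115/48 = 52, on the frontier.)

1381/48
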